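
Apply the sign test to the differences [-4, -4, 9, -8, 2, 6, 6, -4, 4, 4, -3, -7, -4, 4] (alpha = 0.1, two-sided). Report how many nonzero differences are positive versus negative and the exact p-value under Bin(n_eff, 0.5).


Step 1: Discard zero differences. Original n = 14; n_eff = number of nonzero differences = 14.
Nonzero differences (with sign): -4, -4, +9, -8, +2, +6, +6, -4, +4, +4, -3, -7, -4, +4
Step 2: Count signs: positive = 7, negative = 7.
Step 3: Under H0: P(positive) = 0.5, so the number of positives S ~ Bin(14, 0.5).
Step 4: Two-sided exact p-value = sum of Bin(14,0.5) probabilities at or below the observed probability = 1.000000.
Step 5: alpha = 0.1. fail to reject H0.

n_eff = 14, pos = 7, neg = 7, p = 1.000000, fail to reject H0.


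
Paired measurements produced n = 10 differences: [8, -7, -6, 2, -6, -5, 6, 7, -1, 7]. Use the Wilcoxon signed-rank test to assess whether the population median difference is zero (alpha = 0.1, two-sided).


Step 1: Drop any zero differences (none here) and take |d_i|.
|d| = [8, 7, 6, 2, 6, 5, 6, 7, 1, 7]
Step 2: Midrank |d_i| (ties get averaged ranks).
ranks: |8|->10, |7|->8, |6|->5, |2|->2, |6|->5, |5|->3, |6|->5, |7|->8, |1|->1, |7|->8
Step 3: Attach original signs; sum ranks with positive sign and with negative sign.
W+ = 10 + 2 + 5 + 8 + 8 = 33
W- = 8 + 5 + 5 + 3 + 1 = 22
(Check: W+ + W- = 55 should equal n(n+1)/2 = 55.)
Step 4: Test statistic W = min(W+, W-) = 22.
Step 5: Ties in |d|, so use the tie-corrected normal approximation.
        E[W] = n(n+1)/4 = 10*11/4 = 27.5.
        Tie groups: |d|=6 (t=3), |d|=7 (t=3); sum(t^3 - t) = 48.
        Var[W] = n(n+1)(2n+1)/24 - sum(t^3-t)/48 = 2310/24 - 48/48 = 95.25.
        z = (W - E[W]) / sqrt(Var[W]) = (22 - 27.5) / 9.7596 = -0.5635.
        Two-sided p = 2*Phi(z) = 0.573062.
Step 6: alpha = 0.1. fail to reject H0.

W+ = 33, W- = 22, W = min = 22, p = 0.573062, fail to reject H0.


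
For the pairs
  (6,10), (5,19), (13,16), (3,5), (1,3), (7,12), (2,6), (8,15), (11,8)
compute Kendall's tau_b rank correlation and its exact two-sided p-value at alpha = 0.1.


Step 1: Enumerate the 36 unordered pairs (i,j) with i<j and classify each by sign(x_j-x_i) * sign(y_j-y_i).
  (1,2):dx=-1,dy=+9->D; (1,3):dx=+7,dy=+6->C; (1,4):dx=-3,dy=-5->C; (1,5):dx=-5,dy=-7->C
  (1,6):dx=+1,dy=+2->C; (1,7):dx=-4,dy=-4->C; (1,8):dx=+2,dy=+5->C; (1,9):dx=+5,dy=-2->D
  (2,3):dx=+8,dy=-3->D; (2,4):dx=-2,dy=-14->C; (2,5):dx=-4,dy=-16->C; (2,6):dx=+2,dy=-7->D
  (2,7):dx=-3,dy=-13->C; (2,8):dx=+3,dy=-4->D; (2,9):dx=+6,dy=-11->D; (3,4):dx=-10,dy=-11->C
  (3,5):dx=-12,dy=-13->C; (3,6):dx=-6,dy=-4->C; (3,7):dx=-11,dy=-10->C; (3,8):dx=-5,dy=-1->C
  (3,9):dx=-2,dy=-8->C; (4,5):dx=-2,dy=-2->C; (4,6):dx=+4,dy=+7->C; (4,7):dx=-1,dy=+1->D
  (4,8):dx=+5,dy=+10->C; (4,9):dx=+8,dy=+3->C; (5,6):dx=+6,dy=+9->C; (5,7):dx=+1,dy=+3->C
  (5,8):dx=+7,dy=+12->C; (5,9):dx=+10,dy=+5->C; (6,7):dx=-5,dy=-6->C; (6,8):dx=+1,dy=+3->C
  (6,9):dx=+4,dy=-4->D; (7,8):dx=+6,dy=+9->C; (7,9):dx=+9,dy=+2->C; (8,9):dx=+3,dy=-7->D
Step 2: C = 27, D = 9, total pairs = 36.
Step 3: tau = (C - D)/(n(n-1)/2) = (27 - 9)/36 = 0.500000.
Step 4: Exact two-sided p-value (enumerate n! = 362880 permutations of y under H0): p = 0.075176.
Step 5: alpha = 0.1. reject H0.

tau_b = 0.5000 (C=27, D=9), p = 0.075176, reject H0.


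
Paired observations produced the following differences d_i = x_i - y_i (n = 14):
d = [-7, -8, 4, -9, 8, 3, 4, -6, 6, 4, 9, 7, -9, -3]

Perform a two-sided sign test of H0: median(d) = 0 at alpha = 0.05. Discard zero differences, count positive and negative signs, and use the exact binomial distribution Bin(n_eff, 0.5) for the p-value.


Step 1: Discard zero differences. Original n = 14; n_eff = number of nonzero differences = 14.
Nonzero differences (with sign): -7, -8, +4, -9, +8, +3, +4, -6, +6, +4, +9, +7, -9, -3
Step 2: Count signs: positive = 8, negative = 6.
Step 3: Under H0: P(positive) = 0.5, so the number of positives S ~ Bin(14, 0.5).
Step 4: Two-sided exact p-value = sum of Bin(14,0.5) probabilities at or below the observed probability = 0.790527.
Step 5: alpha = 0.05. fail to reject H0.

n_eff = 14, pos = 8, neg = 6, p = 0.790527, fail to reject H0.


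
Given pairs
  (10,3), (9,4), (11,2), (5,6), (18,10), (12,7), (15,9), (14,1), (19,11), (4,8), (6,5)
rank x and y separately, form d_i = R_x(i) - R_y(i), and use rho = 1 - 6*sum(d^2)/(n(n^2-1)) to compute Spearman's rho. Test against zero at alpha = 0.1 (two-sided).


Step 1: Rank x and y separately (midranks; no ties here).
rank(x): 10->5, 9->4, 11->6, 5->2, 18->10, 12->7, 15->9, 14->8, 19->11, 4->1, 6->3
rank(y): 3->3, 4->4, 2->2, 6->6, 10->10, 7->7, 9->9, 1->1, 11->11, 8->8, 5->5
Step 2: d_i = R_x(i) - R_y(i); compute d_i^2.
  (5-3)^2=4, (4-4)^2=0, (6-2)^2=16, (2-6)^2=16, (10-10)^2=0, (7-7)^2=0, (9-9)^2=0, (8-1)^2=49, (11-11)^2=0, (1-8)^2=49, (3-5)^2=4
sum(d^2) = 138.
Step 3: rho = 1 - 6*138 / (11*(11^2 - 1)) = 1 - 828/1320 = 0.372727.
Step 4: Under H0, t = rho * sqrt((n-2)/(1-rho^2)) = 1.2050 ~ t(9).
Step 5: Two-sided p-value from the t-distribution with 9 df = 0.258926.
Step 6: alpha = 0.1. fail to reject H0.

rho = 0.3727, p = 0.258926, fail to reject H0 at alpha = 0.1.


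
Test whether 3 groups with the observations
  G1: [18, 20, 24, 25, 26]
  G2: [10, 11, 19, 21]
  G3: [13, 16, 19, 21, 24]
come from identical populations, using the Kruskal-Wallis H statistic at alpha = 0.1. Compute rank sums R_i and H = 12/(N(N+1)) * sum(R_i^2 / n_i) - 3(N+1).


Step 1: Combine all N = 14 observations and assign midranks.
sorted (value, group, rank): (10,G2,1), (11,G2,2), (13,G3,3), (16,G3,4), (18,G1,5), (19,G2,6.5), (19,G3,6.5), (20,G1,8), (21,G2,9.5), (21,G3,9.5), (24,G1,11.5), (24,G3,11.5), (25,G1,13), (26,G1,14)
Step 2: Sum ranks within each group.
R_1 = 51.5 (n_1 = 5)
R_2 = 19 (n_2 = 4)
R_3 = 34.5 (n_3 = 5)
Step 3: H = 12/(N(N+1)) * sum(R_i^2/n_i) - 3(N+1)
     = 12/(14*15) * (51.5^2/5 + 19^2/4 + 34.5^2/5) - 3*15
     = 0.057143 * 858.75 - 45
     = 4.071429.
Step 4: Ties present; correction factor C = 1 - 18/(14^3 - 14) = 0.993407. Corrected H = 4.071429 / 0.993407 = 4.098451.
Step 5: Under H0, H ~ chi^2(2); p-value = 0.128835.
Step 6: alpha = 0.1. fail to reject H0.

H = 4.0985, df = 2, p = 0.128835, fail to reject H0.


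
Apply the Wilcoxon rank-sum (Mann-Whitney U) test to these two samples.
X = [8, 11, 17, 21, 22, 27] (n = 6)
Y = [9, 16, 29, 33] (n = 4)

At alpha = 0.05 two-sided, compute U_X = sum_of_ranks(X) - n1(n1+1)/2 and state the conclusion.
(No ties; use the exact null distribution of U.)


Step 1: Combine and sort all 10 observations; assign midranks.
sorted (value, group): (8,X), (9,Y), (11,X), (16,Y), (17,X), (21,X), (22,X), (27,X), (29,Y), (33,Y)
ranks: 8->1, 9->2, 11->3, 16->4, 17->5, 21->6, 22->7, 27->8, 29->9, 33->10
Step 2: Rank sum for X: R1 = 1 + 3 + 5 + 6 + 7 + 8 = 30.
Step 3: U_X = R1 - n1(n1+1)/2 = 30 - 6*7/2 = 30 - 21 = 9.
       U_Y = n1*n2 - U_X = 24 - 9 = 15.
Step 4: No ties, so the exact null distribution of U (based on enumerating the C(10,6) = 210 equally likely rank assignments) gives the two-sided p-value.
Step 5: p-value = 0.609524; compare to alpha = 0.05. fail to reject H0.

U_X = 9, p = 0.609524, fail to reject H0 at alpha = 0.05.


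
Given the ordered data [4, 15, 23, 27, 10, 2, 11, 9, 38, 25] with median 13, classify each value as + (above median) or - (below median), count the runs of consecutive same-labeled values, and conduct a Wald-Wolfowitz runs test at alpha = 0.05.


Step 1: Compute median = 13; label A = above, B = below.
Labels in order: BAAABBBBAA  (n_A = 5, n_B = 5)
Step 2: Count runs R = 4.
Step 3: Under H0 (random ordering), E[R] = 2*n_A*n_B/(n_A+n_B) + 1 = 2*5*5/10 + 1 = 6.0000.
        Var[R] = 2*n_A*n_B*(2*n_A*n_B - n_A - n_B) / ((n_A+n_B)^2 * (n_A+n_B-1)) = 2000/900 = 2.2222.
        SD[R] = 1.4907.
Step 4: Continuity-corrected z = (R + 0.5 - E[R]) / SD[R] = (4 + 0.5 - 6.0000) / 1.4907 = -1.0062.
Step 5: Two-sided p-value via normal approximation = 2*(1 - Phi(|z|)) = 0.314305.
Step 6: alpha = 0.05. fail to reject H0.

R = 4, z = -1.0062, p = 0.314305, fail to reject H0.


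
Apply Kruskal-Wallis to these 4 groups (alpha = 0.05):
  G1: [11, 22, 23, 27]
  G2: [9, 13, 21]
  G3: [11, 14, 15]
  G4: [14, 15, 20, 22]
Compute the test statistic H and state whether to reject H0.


Step 1: Combine all N = 14 observations and assign midranks.
sorted (value, group, rank): (9,G2,1), (11,G1,2.5), (11,G3,2.5), (13,G2,4), (14,G3,5.5), (14,G4,5.5), (15,G3,7.5), (15,G4,7.5), (20,G4,9), (21,G2,10), (22,G1,11.5), (22,G4,11.5), (23,G1,13), (27,G1,14)
Step 2: Sum ranks within each group.
R_1 = 41 (n_1 = 4)
R_2 = 15 (n_2 = 3)
R_3 = 15.5 (n_3 = 3)
R_4 = 33.5 (n_4 = 4)
Step 3: H = 12/(N(N+1)) * sum(R_i^2/n_i) - 3(N+1)
     = 12/(14*15) * (41^2/4 + 15^2/3 + 15.5^2/3 + 33.5^2/4) - 3*15
     = 0.057143 * 855.896 - 45
     = 3.908333.
Step 4: Ties present; correction factor C = 1 - 24/(14^3 - 14) = 0.991209. Corrected H = 3.908333 / 0.991209 = 3.942997.
Step 5: Under H0, H ~ chi^2(3); p-value = 0.267686.
Step 6: alpha = 0.05. fail to reject H0.

H = 3.9430, df = 3, p = 0.267686, fail to reject H0.


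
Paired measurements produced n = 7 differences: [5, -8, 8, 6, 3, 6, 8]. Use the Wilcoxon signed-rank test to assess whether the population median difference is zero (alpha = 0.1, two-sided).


Step 1: Drop any zero differences (none here) and take |d_i|.
|d| = [5, 8, 8, 6, 3, 6, 8]
Step 2: Midrank |d_i| (ties get averaged ranks).
ranks: |5|->2, |8|->6, |8|->6, |6|->3.5, |3|->1, |6|->3.5, |8|->6
Step 3: Attach original signs; sum ranks with positive sign and with negative sign.
W+ = 2 + 6 + 3.5 + 1 + 3.5 + 6 = 22
W- = 6 = 6
(Check: W+ + W- = 28 should equal n(n+1)/2 = 28.)
Step 4: Test statistic W = min(W+, W-) = 6.
Step 5: Ties in |d|, so use the tie-corrected normal approximation.
        E[W] = n(n+1)/4 = 7*8/4 = 14.
        Tie groups: |d|=6 (t=2), |d|=8 (t=3); sum(t^3 - t) = 30.
        Var[W] = n(n+1)(2n+1)/24 - sum(t^3-t)/48 = 840/24 - 30/48 = 34.375.
        z = (W - E[W]) / sqrt(Var[W]) = (6 - 14) / 5.8630 = -1.3645.
        Two-sided p = 2*Phi(z) = 0.172415.
Step 6: alpha = 0.1. fail to reject H0.

W+ = 22, W- = 6, W = min = 6, p = 0.172415, fail to reject H0.


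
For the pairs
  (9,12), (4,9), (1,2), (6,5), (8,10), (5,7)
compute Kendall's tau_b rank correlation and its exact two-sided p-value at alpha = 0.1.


Step 1: Enumerate the 15 unordered pairs (i,j) with i<j and classify each by sign(x_j-x_i) * sign(y_j-y_i).
  (1,2):dx=-5,dy=-3->C; (1,3):dx=-8,dy=-10->C; (1,4):dx=-3,dy=-7->C; (1,5):dx=-1,dy=-2->C
  (1,6):dx=-4,dy=-5->C; (2,3):dx=-3,dy=-7->C; (2,4):dx=+2,dy=-4->D; (2,5):dx=+4,dy=+1->C
  (2,6):dx=+1,dy=-2->D; (3,4):dx=+5,dy=+3->C; (3,5):dx=+7,dy=+8->C; (3,6):dx=+4,dy=+5->C
  (4,5):dx=+2,dy=+5->C; (4,6):dx=-1,dy=+2->D; (5,6):dx=-3,dy=-3->C
Step 2: C = 12, D = 3, total pairs = 15.
Step 3: tau = (C - D)/(n(n-1)/2) = (12 - 3)/15 = 0.600000.
Step 4: Exact two-sided p-value (enumerate n! = 720 permutations of y under H0): p = 0.136111.
Step 5: alpha = 0.1. fail to reject H0.

tau_b = 0.6000 (C=12, D=3), p = 0.136111, fail to reject H0.


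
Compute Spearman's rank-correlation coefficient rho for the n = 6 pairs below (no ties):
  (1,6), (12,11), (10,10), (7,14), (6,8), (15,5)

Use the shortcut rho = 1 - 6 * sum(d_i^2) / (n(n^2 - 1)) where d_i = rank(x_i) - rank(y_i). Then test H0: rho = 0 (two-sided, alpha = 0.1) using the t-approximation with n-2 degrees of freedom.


Step 1: Rank x and y separately (midranks; no ties here).
rank(x): 1->1, 12->5, 10->4, 7->3, 6->2, 15->6
rank(y): 6->2, 11->5, 10->4, 14->6, 8->3, 5->1
Step 2: d_i = R_x(i) - R_y(i); compute d_i^2.
  (1-2)^2=1, (5-5)^2=0, (4-4)^2=0, (3-6)^2=9, (2-3)^2=1, (6-1)^2=25
sum(d^2) = 36.
Step 3: rho = 1 - 6*36 / (6*(6^2 - 1)) = 1 - 216/210 = -0.028571.
Step 4: Under H0, t = rho * sqrt((n-2)/(1-rho^2)) = -0.0572 ~ t(4).
Step 5: Two-sided p-value from the t-distribution with 4 df = 0.957155.
Step 6: alpha = 0.1. fail to reject H0.

rho = -0.0286, p = 0.957155, fail to reject H0 at alpha = 0.1.


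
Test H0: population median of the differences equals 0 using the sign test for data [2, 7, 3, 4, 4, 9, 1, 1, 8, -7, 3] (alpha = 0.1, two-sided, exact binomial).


Step 1: Discard zero differences. Original n = 11; n_eff = number of nonzero differences = 11.
Nonzero differences (with sign): +2, +7, +3, +4, +4, +9, +1, +1, +8, -7, +3
Step 2: Count signs: positive = 10, negative = 1.
Step 3: Under H0: P(positive) = 0.5, so the number of positives S ~ Bin(11, 0.5).
Step 4: Two-sided exact p-value = sum of Bin(11,0.5) probabilities at or below the observed probability = 0.011719.
Step 5: alpha = 0.1. reject H0.

n_eff = 11, pos = 10, neg = 1, p = 0.011719, reject H0.


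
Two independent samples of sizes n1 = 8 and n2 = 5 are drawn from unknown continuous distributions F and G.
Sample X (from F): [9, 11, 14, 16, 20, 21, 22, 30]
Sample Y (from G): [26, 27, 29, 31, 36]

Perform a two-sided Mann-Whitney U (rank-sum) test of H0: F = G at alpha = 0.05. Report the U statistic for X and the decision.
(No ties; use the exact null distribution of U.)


Step 1: Combine and sort all 13 observations; assign midranks.
sorted (value, group): (9,X), (11,X), (14,X), (16,X), (20,X), (21,X), (22,X), (26,Y), (27,Y), (29,Y), (30,X), (31,Y), (36,Y)
ranks: 9->1, 11->2, 14->3, 16->4, 20->5, 21->6, 22->7, 26->8, 27->9, 29->10, 30->11, 31->12, 36->13
Step 2: Rank sum for X: R1 = 1 + 2 + 3 + 4 + 5 + 6 + 7 + 11 = 39.
Step 3: U_X = R1 - n1(n1+1)/2 = 39 - 8*9/2 = 39 - 36 = 3.
       U_Y = n1*n2 - U_X = 40 - 3 = 37.
Step 4: No ties, so the exact null distribution of U (based on enumerating the C(13,8) = 1287 equally likely rank assignments) gives the two-sided p-value.
Step 5: p-value = 0.010878; compare to alpha = 0.05. reject H0.

U_X = 3, p = 0.010878, reject H0 at alpha = 0.05.


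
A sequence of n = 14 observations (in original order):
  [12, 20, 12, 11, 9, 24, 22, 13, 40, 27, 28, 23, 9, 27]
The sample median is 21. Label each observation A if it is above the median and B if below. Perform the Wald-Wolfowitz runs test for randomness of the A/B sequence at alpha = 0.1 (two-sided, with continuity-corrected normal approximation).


Step 1: Compute median = 21; label A = above, B = below.
Labels in order: BBBBBAABAAAABA  (n_A = 7, n_B = 7)
Step 2: Count runs R = 6.
Step 3: Under H0 (random ordering), E[R] = 2*n_A*n_B/(n_A+n_B) + 1 = 2*7*7/14 + 1 = 8.0000.
        Var[R] = 2*n_A*n_B*(2*n_A*n_B - n_A - n_B) / ((n_A+n_B)^2 * (n_A+n_B-1)) = 8232/2548 = 3.2308.
        SD[R] = 1.7974.
Step 4: Continuity-corrected z = (R + 0.5 - E[R]) / SD[R] = (6 + 0.5 - 8.0000) / 1.7974 = -0.8345.
Step 5: Two-sided p-value via normal approximation = 2*(1 - Phi(|z|)) = 0.403986.
Step 6: alpha = 0.1. fail to reject H0.

R = 6, z = -0.8345, p = 0.403986, fail to reject H0.


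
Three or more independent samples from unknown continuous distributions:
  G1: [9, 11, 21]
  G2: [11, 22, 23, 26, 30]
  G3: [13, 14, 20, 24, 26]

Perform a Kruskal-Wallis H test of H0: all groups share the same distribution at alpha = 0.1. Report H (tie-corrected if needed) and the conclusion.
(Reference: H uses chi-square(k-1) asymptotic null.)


Step 1: Combine all N = 13 observations and assign midranks.
sorted (value, group, rank): (9,G1,1), (11,G1,2.5), (11,G2,2.5), (13,G3,4), (14,G3,5), (20,G3,6), (21,G1,7), (22,G2,8), (23,G2,9), (24,G3,10), (26,G2,11.5), (26,G3,11.5), (30,G2,13)
Step 2: Sum ranks within each group.
R_1 = 10.5 (n_1 = 3)
R_2 = 44 (n_2 = 5)
R_3 = 36.5 (n_3 = 5)
Step 3: H = 12/(N(N+1)) * sum(R_i^2/n_i) - 3(N+1)
     = 12/(13*14) * (10.5^2/3 + 44^2/5 + 36.5^2/5) - 3*14
     = 0.065934 * 690.4 - 42
     = 3.520879.
Step 4: Ties present; correction factor C = 1 - 12/(13^3 - 13) = 0.994505. Corrected H = 3.520879 / 0.994505 = 3.540331.
Step 5: Under H0, H ~ chi^2(2); p-value = 0.170305.
Step 6: alpha = 0.1. fail to reject H0.

H = 3.5403, df = 2, p = 0.170305, fail to reject H0.


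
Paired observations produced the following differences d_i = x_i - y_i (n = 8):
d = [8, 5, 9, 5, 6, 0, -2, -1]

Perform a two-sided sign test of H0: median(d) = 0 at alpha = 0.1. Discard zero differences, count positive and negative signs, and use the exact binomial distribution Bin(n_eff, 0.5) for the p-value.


Step 1: Discard zero differences. Original n = 8; n_eff = number of nonzero differences = 7.
Nonzero differences (with sign): +8, +5, +9, +5, +6, -2, -1
Step 2: Count signs: positive = 5, negative = 2.
Step 3: Under H0: P(positive) = 0.5, so the number of positives S ~ Bin(7, 0.5).
Step 4: Two-sided exact p-value = sum of Bin(7,0.5) probabilities at or below the observed probability = 0.453125.
Step 5: alpha = 0.1. fail to reject H0.

n_eff = 7, pos = 5, neg = 2, p = 0.453125, fail to reject H0.


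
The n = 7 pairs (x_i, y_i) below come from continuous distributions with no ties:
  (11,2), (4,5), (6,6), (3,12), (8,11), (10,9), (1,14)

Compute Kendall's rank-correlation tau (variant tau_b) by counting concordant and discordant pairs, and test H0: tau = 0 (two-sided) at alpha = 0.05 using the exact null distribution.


Step 1: Enumerate the 21 unordered pairs (i,j) with i<j and classify each by sign(x_j-x_i) * sign(y_j-y_i).
  (1,2):dx=-7,dy=+3->D; (1,3):dx=-5,dy=+4->D; (1,4):dx=-8,dy=+10->D; (1,5):dx=-3,dy=+9->D
  (1,6):dx=-1,dy=+7->D; (1,7):dx=-10,dy=+12->D; (2,3):dx=+2,dy=+1->C; (2,4):dx=-1,dy=+7->D
  (2,5):dx=+4,dy=+6->C; (2,6):dx=+6,dy=+4->C; (2,7):dx=-3,dy=+9->D; (3,4):dx=-3,dy=+6->D
  (3,5):dx=+2,dy=+5->C; (3,6):dx=+4,dy=+3->C; (3,7):dx=-5,dy=+8->D; (4,5):dx=+5,dy=-1->D
  (4,6):dx=+7,dy=-3->D; (4,7):dx=-2,dy=+2->D; (5,6):dx=+2,dy=-2->D; (5,7):dx=-7,dy=+3->D
  (6,7):dx=-9,dy=+5->D
Step 2: C = 5, D = 16, total pairs = 21.
Step 3: tau = (C - D)/(n(n-1)/2) = (5 - 16)/21 = -0.523810.
Step 4: Exact two-sided p-value (enumerate n! = 5040 permutations of y under H0): p = 0.136111.
Step 5: alpha = 0.05. fail to reject H0.

tau_b = -0.5238 (C=5, D=16), p = 0.136111, fail to reject H0.


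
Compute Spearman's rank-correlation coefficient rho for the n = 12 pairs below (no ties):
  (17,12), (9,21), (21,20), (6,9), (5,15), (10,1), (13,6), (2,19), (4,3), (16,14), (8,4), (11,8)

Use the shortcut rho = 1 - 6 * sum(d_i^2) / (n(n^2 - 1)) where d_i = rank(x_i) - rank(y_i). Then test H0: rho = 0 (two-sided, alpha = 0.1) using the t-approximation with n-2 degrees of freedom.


Step 1: Rank x and y separately (midranks; no ties here).
rank(x): 17->11, 9->6, 21->12, 6->4, 5->3, 10->7, 13->9, 2->1, 4->2, 16->10, 8->5, 11->8
rank(y): 12->7, 21->12, 20->11, 9->6, 15->9, 1->1, 6->4, 19->10, 3->2, 14->8, 4->3, 8->5
Step 2: d_i = R_x(i) - R_y(i); compute d_i^2.
  (11-7)^2=16, (6-12)^2=36, (12-11)^2=1, (4-6)^2=4, (3-9)^2=36, (7-1)^2=36, (9-4)^2=25, (1-10)^2=81, (2-2)^2=0, (10-8)^2=4, (5-3)^2=4, (8-5)^2=9
sum(d^2) = 252.
Step 3: rho = 1 - 6*252 / (12*(12^2 - 1)) = 1 - 1512/1716 = 0.118881.
Step 4: Under H0, t = rho * sqrt((n-2)/(1-rho^2)) = 0.3786 ~ t(10).
Step 5: Two-sided p-value from the t-distribution with 10 df = 0.712884.
Step 6: alpha = 0.1. fail to reject H0.

rho = 0.1189, p = 0.712884, fail to reject H0 at alpha = 0.1.


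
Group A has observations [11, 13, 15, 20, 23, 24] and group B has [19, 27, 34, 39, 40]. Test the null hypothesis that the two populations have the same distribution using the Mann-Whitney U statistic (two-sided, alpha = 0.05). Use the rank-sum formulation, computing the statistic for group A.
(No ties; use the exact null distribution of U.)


Step 1: Combine and sort all 11 observations; assign midranks.
sorted (value, group): (11,X), (13,X), (15,X), (19,Y), (20,X), (23,X), (24,X), (27,Y), (34,Y), (39,Y), (40,Y)
ranks: 11->1, 13->2, 15->3, 19->4, 20->5, 23->6, 24->7, 27->8, 34->9, 39->10, 40->11
Step 2: Rank sum for X: R1 = 1 + 2 + 3 + 5 + 6 + 7 = 24.
Step 3: U_X = R1 - n1(n1+1)/2 = 24 - 6*7/2 = 24 - 21 = 3.
       U_Y = n1*n2 - U_X = 30 - 3 = 27.
Step 4: No ties, so the exact null distribution of U (based on enumerating the C(11,6) = 462 equally likely rank assignments) gives the two-sided p-value.
Step 5: p-value = 0.030303; compare to alpha = 0.05. reject H0.

U_X = 3, p = 0.030303, reject H0 at alpha = 0.05.


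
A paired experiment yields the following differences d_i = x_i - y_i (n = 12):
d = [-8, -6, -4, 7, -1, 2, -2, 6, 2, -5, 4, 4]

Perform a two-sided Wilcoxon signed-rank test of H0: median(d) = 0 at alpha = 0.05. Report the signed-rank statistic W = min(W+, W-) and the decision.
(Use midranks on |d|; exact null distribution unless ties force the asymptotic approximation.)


Step 1: Drop any zero differences (none here) and take |d_i|.
|d| = [8, 6, 4, 7, 1, 2, 2, 6, 2, 5, 4, 4]
Step 2: Midrank |d_i| (ties get averaged ranks).
ranks: |8|->12, |6|->9.5, |4|->6, |7|->11, |1|->1, |2|->3, |2|->3, |6|->9.5, |2|->3, |5|->8, |4|->6, |4|->6
Step 3: Attach original signs; sum ranks with positive sign and with negative sign.
W+ = 11 + 3 + 9.5 + 3 + 6 + 6 = 38.5
W- = 12 + 9.5 + 6 + 1 + 3 + 8 = 39.5
(Check: W+ + W- = 78 should equal n(n+1)/2 = 78.)
Step 4: Test statistic W = min(W+, W-) = 38.5.
Step 5: Ties in |d|, so use the tie-corrected normal approximation.
        E[W] = n(n+1)/4 = 12*13/4 = 39.
        Tie groups: |d|=2 (t=3), |d|=4 (t=3), |d|=6 (t=2); sum(t^3 - t) = 54.
        Var[W] = n(n+1)(2n+1)/24 - sum(t^3-t)/48 = 3900/24 - 54/48 = 161.375.
        z = (W - E[W]) / sqrt(Var[W]) = (38.5 - 39) / 12.7033 = -0.0394.
        Two-sided p = 2*Phi(z) = 0.968604.
Step 6: alpha = 0.05. fail to reject H0.

W+ = 38.5, W- = 39.5, W = min = 38.5, p = 0.968604, fail to reject H0.


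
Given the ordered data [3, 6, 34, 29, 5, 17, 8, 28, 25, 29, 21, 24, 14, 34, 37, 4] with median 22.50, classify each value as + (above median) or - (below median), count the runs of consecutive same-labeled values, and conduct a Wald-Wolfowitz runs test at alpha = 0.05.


Step 1: Compute median = 22.50; label A = above, B = below.
Labels in order: BBAABBBAAABABAAB  (n_A = 8, n_B = 8)
Step 2: Count runs R = 9.
Step 3: Under H0 (random ordering), E[R] = 2*n_A*n_B/(n_A+n_B) + 1 = 2*8*8/16 + 1 = 9.0000.
        Var[R] = 2*n_A*n_B*(2*n_A*n_B - n_A - n_B) / ((n_A+n_B)^2 * (n_A+n_B-1)) = 14336/3840 = 3.7333.
        SD[R] = 1.9322.
Step 4: R = E[R], so z = 0 with no continuity correction.
Step 5: Two-sided p-value via normal approximation = 2*(1 - Phi(|z|)) = 1.000000.
Step 6: alpha = 0.05. fail to reject H0.

R = 9, z = 0.0000, p = 1.000000, fail to reject H0.


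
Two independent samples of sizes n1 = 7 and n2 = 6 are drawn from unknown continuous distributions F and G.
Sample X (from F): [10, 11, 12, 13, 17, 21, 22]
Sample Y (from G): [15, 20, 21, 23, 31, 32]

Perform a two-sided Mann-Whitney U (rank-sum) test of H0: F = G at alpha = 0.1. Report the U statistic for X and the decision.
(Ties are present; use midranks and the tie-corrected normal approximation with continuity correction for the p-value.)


Step 1: Combine and sort all 13 observations; assign midranks.
sorted (value, group): (10,X), (11,X), (12,X), (13,X), (15,Y), (17,X), (20,Y), (21,X), (21,Y), (22,X), (23,Y), (31,Y), (32,Y)
ranks: 10->1, 11->2, 12->3, 13->4, 15->5, 17->6, 20->7, 21->8.5, 21->8.5, 22->10, 23->11, 31->12, 32->13
Step 2: Rank sum for X: R1 = 1 + 2 + 3 + 4 + 6 + 8.5 + 10 = 34.5.
Step 3: U_X = R1 - n1(n1+1)/2 = 34.5 - 7*8/2 = 34.5 - 28 = 6.5.
       U_Y = n1*n2 - U_X = 42 - 6.5 = 35.5.
Step 4: Ties are present, so use the tie-corrected normal approximation (with continuity correction) for the p-value.
Step 5: p-value = 0.045204; compare to alpha = 0.1. reject H0.

U_X = 6.5, p = 0.045204, reject H0 at alpha = 0.1.


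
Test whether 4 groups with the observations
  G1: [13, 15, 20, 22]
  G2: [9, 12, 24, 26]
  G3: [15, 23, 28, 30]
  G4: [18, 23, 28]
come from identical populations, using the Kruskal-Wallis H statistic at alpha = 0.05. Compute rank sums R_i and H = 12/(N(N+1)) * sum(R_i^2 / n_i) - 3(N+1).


Step 1: Combine all N = 15 observations and assign midranks.
sorted (value, group, rank): (9,G2,1), (12,G2,2), (13,G1,3), (15,G1,4.5), (15,G3,4.5), (18,G4,6), (20,G1,7), (22,G1,8), (23,G3,9.5), (23,G4,9.5), (24,G2,11), (26,G2,12), (28,G3,13.5), (28,G4,13.5), (30,G3,15)
Step 2: Sum ranks within each group.
R_1 = 22.5 (n_1 = 4)
R_2 = 26 (n_2 = 4)
R_3 = 42.5 (n_3 = 4)
R_4 = 29 (n_4 = 3)
Step 3: H = 12/(N(N+1)) * sum(R_i^2/n_i) - 3(N+1)
     = 12/(15*16) * (22.5^2/4 + 26^2/4 + 42.5^2/4 + 29^2/3) - 3*16
     = 0.050000 * 1027.46 - 48
     = 3.372917.
Step 4: Ties present; correction factor C = 1 - 18/(15^3 - 15) = 0.994643. Corrected H = 3.372917 / 0.994643 = 3.391083.
Step 5: Under H0, H ~ chi^2(3); p-value = 0.335165.
Step 6: alpha = 0.05. fail to reject H0.

H = 3.3911, df = 3, p = 0.335165, fail to reject H0.


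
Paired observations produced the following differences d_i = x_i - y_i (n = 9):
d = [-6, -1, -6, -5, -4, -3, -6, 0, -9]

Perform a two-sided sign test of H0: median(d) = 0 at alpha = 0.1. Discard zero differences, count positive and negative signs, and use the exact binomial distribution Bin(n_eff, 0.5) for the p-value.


Step 1: Discard zero differences. Original n = 9; n_eff = number of nonzero differences = 8.
Nonzero differences (with sign): -6, -1, -6, -5, -4, -3, -6, -9
Step 2: Count signs: positive = 0, negative = 8.
Step 3: Under H0: P(positive) = 0.5, so the number of positives S ~ Bin(8, 0.5).
Step 4: Two-sided exact p-value = sum of Bin(8,0.5) probabilities at or below the observed probability = 0.007812.
Step 5: alpha = 0.1. reject H0.

n_eff = 8, pos = 0, neg = 8, p = 0.007812, reject H0.


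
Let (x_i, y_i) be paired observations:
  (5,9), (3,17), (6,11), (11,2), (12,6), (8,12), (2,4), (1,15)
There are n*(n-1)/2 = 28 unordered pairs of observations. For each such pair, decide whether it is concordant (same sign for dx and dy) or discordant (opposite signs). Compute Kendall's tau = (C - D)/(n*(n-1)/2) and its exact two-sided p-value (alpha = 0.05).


Step 1: Enumerate the 28 unordered pairs (i,j) with i<j and classify each by sign(x_j-x_i) * sign(y_j-y_i).
  (1,2):dx=-2,dy=+8->D; (1,3):dx=+1,dy=+2->C; (1,4):dx=+6,dy=-7->D; (1,5):dx=+7,dy=-3->D
  (1,6):dx=+3,dy=+3->C; (1,7):dx=-3,dy=-5->C; (1,8):dx=-4,dy=+6->D; (2,3):dx=+3,dy=-6->D
  (2,4):dx=+8,dy=-15->D; (2,5):dx=+9,dy=-11->D; (2,6):dx=+5,dy=-5->D; (2,7):dx=-1,dy=-13->C
  (2,8):dx=-2,dy=-2->C; (3,4):dx=+5,dy=-9->D; (3,5):dx=+6,dy=-5->D; (3,6):dx=+2,dy=+1->C
  (3,7):dx=-4,dy=-7->C; (3,8):dx=-5,dy=+4->D; (4,5):dx=+1,dy=+4->C; (4,6):dx=-3,dy=+10->D
  (4,7):dx=-9,dy=+2->D; (4,8):dx=-10,dy=+13->D; (5,6):dx=-4,dy=+6->D; (5,7):dx=-10,dy=-2->C
  (5,8):dx=-11,dy=+9->D; (6,7):dx=-6,dy=-8->C; (6,8):dx=-7,dy=+3->D; (7,8):dx=-1,dy=+11->D
Step 2: C = 10, D = 18, total pairs = 28.
Step 3: tau = (C - D)/(n(n-1)/2) = (10 - 18)/28 = -0.285714.
Step 4: Exact two-sided p-value (enumerate n! = 40320 permutations of y under H0): p = 0.398760.
Step 5: alpha = 0.05. fail to reject H0.

tau_b = -0.2857 (C=10, D=18), p = 0.398760, fail to reject H0.


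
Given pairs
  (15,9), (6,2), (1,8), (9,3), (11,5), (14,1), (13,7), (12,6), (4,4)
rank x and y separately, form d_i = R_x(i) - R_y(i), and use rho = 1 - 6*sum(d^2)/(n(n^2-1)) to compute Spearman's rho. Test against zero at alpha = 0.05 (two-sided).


Step 1: Rank x and y separately (midranks; no ties here).
rank(x): 15->9, 6->3, 1->1, 9->4, 11->5, 14->8, 13->7, 12->6, 4->2
rank(y): 9->9, 2->2, 8->8, 3->3, 5->5, 1->1, 7->7, 6->6, 4->4
Step 2: d_i = R_x(i) - R_y(i); compute d_i^2.
  (9-9)^2=0, (3-2)^2=1, (1-8)^2=49, (4-3)^2=1, (5-5)^2=0, (8-1)^2=49, (7-7)^2=0, (6-6)^2=0, (2-4)^2=4
sum(d^2) = 104.
Step 3: rho = 1 - 6*104 / (9*(9^2 - 1)) = 1 - 624/720 = 0.133333.
Step 4: Under H0, t = rho * sqrt((n-2)/(1-rho^2)) = 0.3559 ~ t(7).
Step 5: Two-sided p-value from the t-distribution with 7 df = 0.732368.
Step 6: alpha = 0.05. fail to reject H0.

rho = 0.1333, p = 0.732368, fail to reject H0 at alpha = 0.05.


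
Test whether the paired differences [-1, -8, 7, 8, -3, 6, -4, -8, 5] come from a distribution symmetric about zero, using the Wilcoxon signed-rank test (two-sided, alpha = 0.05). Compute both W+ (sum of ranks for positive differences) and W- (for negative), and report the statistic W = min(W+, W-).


Step 1: Drop any zero differences (none here) and take |d_i|.
|d| = [1, 8, 7, 8, 3, 6, 4, 8, 5]
Step 2: Midrank |d_i| (ties get averaged ranks).
ranks: |1|->1, |8|->8, |7|->6, |8|->8, |3|->2, |6|->5, |4|->3, |8|->8, |5|->4
Step 3: Attach original signs; sum ranks with positive sign and with negative sign.
W+ = 6 + 8 + 5 + 4 = 23
W- = 1 + 8 + 2 + 3 + 8 = 22
(Check: W+ + W- = 45 should equal n(n+1)/2 = 45.)
Step 4: Test statistic W = min(W+, W-) = 22.
Step 5: Ties in |d|, so use the tie-corrected normal approximation.
        E[W] = n(n+1)/4 = 9*10/4 = 22.5.
        Tie groups: |d|=8 (t=3); sum(t^3 - t) = 24.
        Var[W] = n(n+1)(2n+1)/24 - sum(t^3-t)/48 = 1710/24 - 24/48 = 70.75.
        z = (W - E[W]) / sqrt(Var[W]) = (22 - 22.5) / 8.4113 = -0.0594.
        Two-sided p = 2*Phi(z) = 0.952599.
Step 6: alpha = 0.05. fail to reject H0.

W+ = 23, W- = 22, W = min = 22, p = 0.952599, fail to reject H0.


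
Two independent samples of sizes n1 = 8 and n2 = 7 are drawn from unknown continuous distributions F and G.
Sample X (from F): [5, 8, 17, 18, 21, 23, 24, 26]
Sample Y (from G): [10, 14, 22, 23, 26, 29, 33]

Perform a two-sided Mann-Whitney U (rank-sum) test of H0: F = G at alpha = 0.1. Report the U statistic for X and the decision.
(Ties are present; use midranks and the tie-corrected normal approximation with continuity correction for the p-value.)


Step 1: Combine and sort all 15 observations; assign midranks.
sorted (value, group): (5,X), (8,X), (10,Y), (14,Y), (17,X), (18,X), (21,X), (22,Y), (23,X), (23,Y), (24,X), (26,X), (26,Y), (29,Y), (33,Y)
ranks: 5->1, 8->2, 10->3, 14->4, 17->5, 18->6, 21->7, 22->8, 23->9.5, 23->9.5, 24->11, 26->12.5, 26->12.5, 29->14, 33->15
Step 2: Rank sum for X: R1 = 1 + 2 + 5 + 6 + 7 + 9.5 + 11 + 12.5 = 54.
Step 3: U_X = R1 - n1(n1+1)/2 = 54 - 8*9/2 = 54 - 36 = 18.
       U_Y = n1*n2 - U_X = 56 - 18 = 38.
Step 4: Ties are present, so use the tie-corrected normal approximation (with continuity correction) for the p-value.
Step 5: p-value = 0.270731; compare to alpha = 0.1. fail to reject H0.

U_X = 18, p = 0.270731, fail to reject H0 at alpha = 0.1.


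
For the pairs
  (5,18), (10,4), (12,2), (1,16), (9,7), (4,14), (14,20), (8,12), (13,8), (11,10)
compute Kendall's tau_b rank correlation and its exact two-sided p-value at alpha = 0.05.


Step 1: Enumerate the 45 unordered pairs (i,j) with i<j and classify each by sign(x_j-x_i) * sign(y_j-y_i).
  (1,2):dx=+5,dy=-14->D; (1,3):dx=+7,dy=-16->D; (1,4):dx=-4,dy=-2->C; (1,5):dx=+4,dy=-11->D
  (1,6):dx=-1,dy=-4->C; (1,7):dx=+9,dy=+2->C; (1,8):dx=+3,dy=-6->D; (1,9):dx=+8,dy=-10->D
  (1,10):dx=+6,dy=-8->D; (2,3):dx=+2,dy=-2->D; (2,4):dx=-9,dy=+12->D; (2,5):dx=-1,dy=+3->D
  (2,6):dx=-6,dy=+10->D; (2,7):dx=+4,dy=+16->C; (2,8):dx=-2,dy=+8->D; (2,9):dx=+3,dy=+4->C
  (2,10):dx=+1,dy=+6->C; (3,4):dx=-11,dy=+14->D; (3,5):dx=-3,dy=+5->D; (3,6):dx=-8,dy=+12->D
  (3,7):dx=+2,dy=+18->C; (3,8):dx=-4,dy=+10->D; (3,9):dx=+1,dy=+6->C; (3,10):dx=-1,dy=+8->D
  (4,5):dx=+8,dy=-9->D; (4,6):dx=+3,dy=-2->D; (4,7):dx=+13,dy=+4->C; (4,8):dx=+7,dy=-4->D
  (4,9):dx=+12,dy=-8->D; (4,10):dx=+10,dy=-6->D; (5,6):dx=-5,dy=+7->D; (5,7):dx=+5,dy=+13->C
  (5,8):dx=-1,dy=+5->D; (5,9):dx=+4,dy=+1->C; (5,10):dx=+2,dy=+3->C; (6,7):dx=+10,dy=+6->C
  (6,8):dx=+4,dy=-2->D; (6,9):dx=+9,dy=-6->D; (6,10):dx=+7,dy=-4->D; (7,8):dx=-6,dy=-8->C
  (7,9):dx=-1,dy=-12->C; (7,10):dx=-3,dy=-10->C; (8,9):dx=+5,dy=-4->D; (8,10):dx=+3,dy=-2->D
  (9,10):dx=-2,dy=+2->D
Step 2: C = 16, D = 29, total pairs = 45.
Step 3: tau = (C - D)/(n(n-1)/2) = (16 - 29)/45 = -0.288889.
Step 4: Exact two-sided p-value (enumerate n! = 3628800 permutations of y under H0): p = 0.291248.
Step 5: alpha = 0.05. fail to reject H0.

tau_b = -0.2889 (C=16, D=29), p = 0.291248, fail to reject H0.


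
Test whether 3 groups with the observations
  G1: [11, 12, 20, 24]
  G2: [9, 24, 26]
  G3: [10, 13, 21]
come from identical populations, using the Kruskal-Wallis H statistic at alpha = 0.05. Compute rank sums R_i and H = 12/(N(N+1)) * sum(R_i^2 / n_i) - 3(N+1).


Step 1: Combine all N = 10 observations and assign midranks.
sorted (value, group, rank): (9,G2,1), (10,G3,2), (11,G1,3), (12,G1,4), (13,G3,5), (20,G1,6), (21,G3,7), (24,G1,8.5), (24,G2,8.5), (26,G2,10)
Step 2: Sum ranks within each group.
R_1 = 21.5 (n_1 = 4)
R_2 = 19.5 (n_2 = 3)
R_3 = 14 (n_3 = 3)
Step 3: H = 12/(N(N+1)) * sum(R_i^2/n_i) - 3(N+1)
     = 12/(10*11) * (21.5^2/4 + 19.5^2/3 + 14^2/3) - 3*11
     = 0.109091 * 307.646 - 33
     = 0.561364.
Step 4: Ties present; correction factor C = 1 - 6/(10^3 - 10) = 0.993939. Corrected H = 0.561364 / 0.993939 = 0.564787.
Step 5: Under H0, H ~ chi^2(2); p-value = 0.753977.
Step 6: alpha = 0.05. fail to reject H0.

H = 0.5648, df = 2, p = 0.753977, fail to reject H0.


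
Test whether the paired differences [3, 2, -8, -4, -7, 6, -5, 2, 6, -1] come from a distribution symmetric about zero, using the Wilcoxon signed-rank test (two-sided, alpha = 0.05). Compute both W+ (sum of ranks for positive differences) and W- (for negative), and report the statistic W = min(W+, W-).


Step 1: Drop any zero differences (none here) and take |d_i|.
|d| = [3, 2, 8, 4, 7, 6, 5, 2, 6, 1]
Step 2: Midrank |d_i| (ties get averaged ranks).
ranks: |3|->4, |2|->2.5, |8|->10, |4|->5, |7|->9, |6|->7.5, |5|->6, |2|->2.5, |6|->7.5, |1|->1
Step 3: Attach original signs; sum ranks with positive sign and with negative sign.
W+ = 4 + 2.5 + 7.5 + 2.5 + 7.5 = 24
W- = 10 + 5 + 9 + 6 + 1 = 31
(Check: W+ + W- = 55 should equal n(n+1)/2 = 55.)
Step 4: Test statistic W = min(W+, W-) = 24.
Step 5: Ties in |d|, so use the tie-corrected normal approximation.
        E[W] = n(n+1)/4 = 10*11/4 = 27.5.
        Tie groups: |d|=2 (t=2), |d|=6 (t=2); sum(t^3 - t) = 12.
        Var[W] = n(n+1)(2n+1)/24 - sum(t^3-t)/48 = 2310/24 - 12/48 = 96.
        z = (W - E[W]) / sqrt(Var[W]) = (24 - 27.5) / 9.7980 = -0.3572.
        Two-sided p = 2*Phi(z) = 0.720929.
Step 6: alpha = 0.05. fail to reject H0.

W+ = 24, W- = 31, W = min = 24, p = 0.720929, fail to reject H0.


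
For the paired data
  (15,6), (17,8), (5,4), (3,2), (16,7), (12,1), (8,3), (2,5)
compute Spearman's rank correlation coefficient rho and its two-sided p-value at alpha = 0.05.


Step 1: Rank x and y separately (midranks; no ties here).
rank(x): 15->6, 17->8, 5->3, 3->2, 16->7, 12->5, 8->4, 2->1
rank(y): 6->6, 8->8, 4->4, 2->2, 7->7, 1->1, 3->3, 5->5
Step 2: d_i = R_x(i) - R_y(i); compute d_i^2.
  (6-6)^2=0, (8-8)^2=0, (3-4)^2=1, (2-2)^2=0, (7-7)^2=0, (5-1)^2=16, (4-3)^2=1, (1-5)^2=16
sum(d^2) = 34.
Step 3: rho = 1 - 6*34 / (8*(8^2 - 1)) = 1 - 204/504 = 0.595238.
Step 4: Under H0, t = rho * sqrt((n-2)/(1-rho^2)) = 1.8145 ~ t(6).
Step 5: Two-sided p-value from the t-distribution with 6 df = 0.119530.
Step 6: alpha = 0.05. fail to reject H0.

rho = 0.5952, p = 0.119530, fail to reject H0 at alpha = 0.05.


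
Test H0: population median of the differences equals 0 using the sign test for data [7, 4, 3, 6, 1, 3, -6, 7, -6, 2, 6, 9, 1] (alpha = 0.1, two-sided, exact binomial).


Step 1: Discard zero differences. Original n = 13; n_eff = number of nonzero differences = 13.
Nonzero differences (with sign): +7, +4, +3, +6, +1, +3, -6, +7, -6, +2, +6, +9, +1
Step 2: Count signs: positive = 11, negative = 2.
Step 3: Under H0: P(positive) = 0.5, so the number of positives S ~ Bin(13, 0.5).
Step 4: Two-sided exact p-value = sum of Bin(13,0.5) probabilities at or below the observed probability = 0.022461.
Step 5: alpha = 0.1. reject H0.

n_eff = 13, pos = 11, neg = 2, p = 0.022461, reject H0.


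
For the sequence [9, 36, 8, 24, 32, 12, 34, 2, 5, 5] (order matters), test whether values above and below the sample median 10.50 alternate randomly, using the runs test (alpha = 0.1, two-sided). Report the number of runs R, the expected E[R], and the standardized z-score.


Step 1: Compute median = 10.50; label A = above, B = below.
Labels in order: BABAAAABBB  (n_A = 5, n_B = 5)
Step 2: Count runs R = 5.
Step 3: Under H0 (random ordering), E[R] = 2*n_A*n_B/(n_A+n_B) + 1 = 2*5*5/10 + 1 = 6.0000.
        Var[R] = 2*n_A*n_B*(2*n_A*n_B - n_A - n_B) / ((n_A+n_B)^2 * (n_A+n_B-1)) = 2000/900 = 2.2222.
        SD[R] = 1.4907.
Step 4: Continuity-corrected z = (R + 0.5 - E[R]) / SD[R] = (5 + 0.5 - 6.0000) / 1.4907 = -0.3354.
Step 5: Two-sided p-value via normal approximation = 2*(1 - Phi(|z|)) = 0.737316.
Step 6: alpha = 0.1. fail to reject H0.

R = 5, z = -0.3354, p = 0.737316, fail to reject H0.


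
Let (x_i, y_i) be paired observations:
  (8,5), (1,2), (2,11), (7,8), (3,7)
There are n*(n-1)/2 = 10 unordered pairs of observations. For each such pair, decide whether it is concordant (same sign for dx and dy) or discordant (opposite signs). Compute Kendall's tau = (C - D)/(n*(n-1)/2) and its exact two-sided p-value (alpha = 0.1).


Step 1: Enumerate the 10 unordered pairs (i,j) with i<j and classify each by sign(x_j-x_i) * sign(y_j-y_i).
  (1,2):dx=-7,dy=-3->C; (1,3):dx=-6,dy=+6->D; (1,4):dx=-1,dy=+3->D; (1,5):dx=-5,dy=+2->D
  (2,3):dx=+1,dy=+9->C; (2,4):dx=+6,dy=+6->C; (2,5):dx=+2,dy=+5->C; (3,4):dx=+5,dy=-3->D
  (3,5):dx=+1,dy=-4->D; (4,5):dx=-4,dy=-1->C
Step 2: C = 5, D = 5, total pairs = 10.
Step 3: tau = (C - D)/(n(n-1)/2) = (5 - 5)/10 = 0.000000.
Step 4: Exact two-sided p-value (enumerate n! = 120 permutations of y under H0): p = 1.000000.
Step 5: alpha = 0.1. fail to reject H0.

tau_b = 0.0000 (C=5, D=5), p = 1.000000, fail to reject H0.


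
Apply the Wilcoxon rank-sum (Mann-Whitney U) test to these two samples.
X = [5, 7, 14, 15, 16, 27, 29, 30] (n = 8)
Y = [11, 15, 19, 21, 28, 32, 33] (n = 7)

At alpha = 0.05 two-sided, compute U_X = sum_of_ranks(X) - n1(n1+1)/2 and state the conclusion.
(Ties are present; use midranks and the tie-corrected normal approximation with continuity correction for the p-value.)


Step 1: Combine and sort all 15 observations; assign midranks.
sorted (value, group): (5,X), (7,X), (11,Y), (14,X), (15,X), (15,Y), (16,X), (19,Y), (21,Y), (27,X), (28,Y), (29,X), (30,X), (32,Y), (33,Y)
ranks: 5->1, 7->2, 11->3, 14->4, 15->5.5, 15->5.5, 16->7, 19->8, 21->9, 27->10, 28->11, 29->12, 30->13, 32->14, 33->15
Step 2: Rank sum for X: R1 = 1 + 2 + 4 + 5.5 + 7 + 10 + 12 + 13 = 54.5.
Step 3: U_X = R1 - n1(n1+1)/2 = 54.5 - 8*9/2 = 54.5 - 36 = 18.5.
       U_Y = n1*n2 - U_X = 56 - 18.5 = 37.5.
Step 4: Ties are present, so use the tie-corrected normal approximation (with continuity correction) for the p-value.
Step 5: p-value = 0.297190; compare to alpha = 0.05. fail to reject H0.

U_X = 18.5, p = 0.297190, fail to reject H0 at alpha = 0.05.


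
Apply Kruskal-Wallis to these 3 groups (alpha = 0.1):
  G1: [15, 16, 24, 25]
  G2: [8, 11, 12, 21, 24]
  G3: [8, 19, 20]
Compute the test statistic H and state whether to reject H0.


Step 1: Combine all N = 12 observations and assign midranks.
sorted (value, group, rank): (8,G2,1.5), (8,G3,1.5), (11,G2,3), (12,G2,4), (15,G1,5), (16,G1,6), (19,G3,7), (20,G3,8), (21,G2,9), (24,G1,10.5), (24,G2,10.5), (25,G1,12)
Step 2: Sum ranks within each group.
R_1 = 33.5 (n_1 = 4)
R_2 = 28 (n_2 = 5)
R_3 = 16.5 (n_3 = 3)
Step 3: H = 12/(N(N+1)) * sum(R_i^2/n_i) - 3(N+1)
     = 12/(12*13) * (33.5^2/4 + 28^2/5 + 16.5^2/3) - 3*13
     = 0.076923 * 528.112 - 39
     = 1.624038.
Step 4: Ties present; correction factor C = 1 - 12/(12^3 - 12) = 0.993007. Corrected H = 1.624038 / 0.993007 = 1.635475.
Step 5: Under H0, H ~ chi^2(2); p-value = 0.441429.
Step 6: alpha = 0.1. fail to reject H0.

H = 1.6355, df = 2, p = 0.441429, fail to reject H0.


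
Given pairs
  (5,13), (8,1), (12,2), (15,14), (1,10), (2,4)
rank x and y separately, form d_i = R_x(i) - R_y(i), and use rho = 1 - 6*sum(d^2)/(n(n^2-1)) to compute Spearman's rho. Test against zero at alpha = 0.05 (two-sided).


Step 1: Rank x and y separately (midranks; no ties here).
rank(x): 5->3, 8->4, 12->5, 15->6, 1->1, 2->2
rank(y): 13->5, 1->1, 2->2, 14->6, 10->4, 4->3
Step 2: d_i = R_x(i) - R_y(i); compute d_i^2.
  (3-5)^2=4, (4-1)^2=9, (5-2)^2=9, (6-6)^2=0, (1-4)^2=9, (2-3)^2=1
sum(d^2) = 32.
Step 3: rho = 1 - 6*32 / (6*(6^2 - 1)) = 1 - 192/210 = 0.085714.
Step 4: Under H0, t = rho * sqrt((n-2)/(1-rho^2)) = 0.1721 ~ t(4).
Step 5: Two-sided p-value from the t-distribution with 4 df = 0.871743.
Step 6: alpha = 0.05. fail to reject H0.

rho = 0.0857, p = 0.871743, fail to reject H0 at alpha = 0.05.


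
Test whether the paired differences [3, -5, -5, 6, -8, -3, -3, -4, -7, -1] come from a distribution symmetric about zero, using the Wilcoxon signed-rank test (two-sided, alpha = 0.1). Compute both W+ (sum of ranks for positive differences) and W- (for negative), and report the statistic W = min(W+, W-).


Step 1: Drop any zero differences (none here) and take |d_i|.
|d| = [3, 5, 5, 6, 8, 3, 3, 4, 7, 1]
Step 2: Midrank |d_i| (ties get averaged ranks).
ranks: |3|->3, |5|->6.5, |5|->6.5, |6|->8, |8|->10, |3|->3, |3|->3, |4|->5, |7|->9, |1|->1
Step 3: Attach original signs; sum ranks with positive sign and with negative sign.
W+ = 3 + 8 = 11
W- = 6.5 + 6.5 + 10 + 3 + 3 + 5 + 9 + 1 = 44
(Check: W+ + W- = 55 should equal n(n+1)/2 = 55.)
Step 4: Test statistic W = min(W+, W-) = 11.
Step 5: Ties in |d|, so use the tie-corrected normal approximation.
        E[W] = n(n+1)/4 = 10*11/4 = 27.5.
        Tie groups: |d|=3 (t=3), |d|=5 (t=2); sum(t^3 - t) = 30.
        Var[W] = n(n+1)(2n+1)/24 - sum(t^3-t)/48 = 2310/24 - 30/48 = 95.625.
        z = (W - E[W]) / sqrt(Var[W]) = (11 - 27.5) / 9.7788 = -1.6873.
        Two-sided p = 2*Phi(z) = 0.091541.
Step 6: alpha = 0.1. reject H0.

W+ = 11, W- = 44, W = min = 11, p = 0.091541, reject H0.
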